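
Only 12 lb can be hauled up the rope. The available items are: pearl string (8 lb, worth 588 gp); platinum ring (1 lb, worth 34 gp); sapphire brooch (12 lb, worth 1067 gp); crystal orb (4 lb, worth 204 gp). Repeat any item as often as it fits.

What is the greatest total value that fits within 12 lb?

1067

By value per lb: sapphire brooch 88.92, pearl string 73.50, crystal orb 51.00, platinum ring 34.00 lead.
Sapphire brooch uses 12 of the 12 lb and totals 1067.
That's the maximum — no swap from here does better than 1067.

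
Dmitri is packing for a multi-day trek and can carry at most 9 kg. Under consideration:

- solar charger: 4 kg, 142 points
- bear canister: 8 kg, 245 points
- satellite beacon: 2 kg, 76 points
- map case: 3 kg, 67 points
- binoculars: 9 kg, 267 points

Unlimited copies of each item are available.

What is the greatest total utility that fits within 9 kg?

304

4×satellite beacon uses 8 of the 9 kg and totals 304.
The spare 1 kg is too small for any remaining item, and no exchange beats 304.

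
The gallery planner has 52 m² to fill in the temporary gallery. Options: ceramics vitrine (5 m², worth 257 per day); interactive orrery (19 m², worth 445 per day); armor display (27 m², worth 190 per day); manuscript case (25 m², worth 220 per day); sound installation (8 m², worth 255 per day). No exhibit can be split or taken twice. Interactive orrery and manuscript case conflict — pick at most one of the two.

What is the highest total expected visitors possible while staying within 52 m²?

957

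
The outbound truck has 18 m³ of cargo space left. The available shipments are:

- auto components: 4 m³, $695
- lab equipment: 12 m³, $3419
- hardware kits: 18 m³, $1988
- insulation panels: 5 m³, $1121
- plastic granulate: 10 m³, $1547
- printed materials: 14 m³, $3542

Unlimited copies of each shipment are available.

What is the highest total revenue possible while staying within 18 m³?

4540

Ranking by ratio (revenue/m³): lab equipment 284.92, printed materials 253.00, insulation panels 224.20, auto components 173.75.
Best packing: lab equipment + insulation panels — 17 m³, 4540 total.
Nothing else within 18 m³ beats 4540.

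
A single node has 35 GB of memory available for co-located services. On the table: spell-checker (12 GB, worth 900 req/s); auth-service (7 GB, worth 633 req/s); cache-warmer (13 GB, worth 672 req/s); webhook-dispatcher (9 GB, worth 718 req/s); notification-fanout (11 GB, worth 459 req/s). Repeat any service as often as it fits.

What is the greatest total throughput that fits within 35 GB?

3165

Taking 5×auth-service: 35 GB used, 3165 in throughput.
No other feasible combination exceeds 3165.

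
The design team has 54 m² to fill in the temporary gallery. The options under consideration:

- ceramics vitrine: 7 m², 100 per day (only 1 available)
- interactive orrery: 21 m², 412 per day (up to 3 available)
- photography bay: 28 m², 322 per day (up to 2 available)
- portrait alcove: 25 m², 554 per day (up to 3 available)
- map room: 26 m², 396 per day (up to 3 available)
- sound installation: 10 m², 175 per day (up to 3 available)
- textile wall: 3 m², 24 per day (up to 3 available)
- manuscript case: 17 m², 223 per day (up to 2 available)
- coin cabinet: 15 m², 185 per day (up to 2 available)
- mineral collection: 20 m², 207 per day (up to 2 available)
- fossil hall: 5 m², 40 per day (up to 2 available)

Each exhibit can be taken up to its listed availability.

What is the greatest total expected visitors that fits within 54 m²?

1132

Ranking by ratio (expected visitors/m²): portrait alcove 22.16, interactive orrery 19.62, sound installation 17.50, map room 15.23.
Best packing: 2×portrait alcove + textile wall — 53 m², 1132 total.
The spare 1 m² is too small for any remaining exhibit, and no exchange beats 1132.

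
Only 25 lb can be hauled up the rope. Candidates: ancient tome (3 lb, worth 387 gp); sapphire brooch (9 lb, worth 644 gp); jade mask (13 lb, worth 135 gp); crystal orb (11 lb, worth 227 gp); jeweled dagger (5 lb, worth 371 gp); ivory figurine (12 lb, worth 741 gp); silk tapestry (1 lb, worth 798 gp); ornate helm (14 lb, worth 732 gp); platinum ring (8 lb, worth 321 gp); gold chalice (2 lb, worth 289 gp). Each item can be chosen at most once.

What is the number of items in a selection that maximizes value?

5

Optimal total is 2586.
For example ancient tome + jeweled dagger + ivory figurine + silk tapestry + gold chalice achieves it, using 23 lb.
Every optimal selection uses 5 items.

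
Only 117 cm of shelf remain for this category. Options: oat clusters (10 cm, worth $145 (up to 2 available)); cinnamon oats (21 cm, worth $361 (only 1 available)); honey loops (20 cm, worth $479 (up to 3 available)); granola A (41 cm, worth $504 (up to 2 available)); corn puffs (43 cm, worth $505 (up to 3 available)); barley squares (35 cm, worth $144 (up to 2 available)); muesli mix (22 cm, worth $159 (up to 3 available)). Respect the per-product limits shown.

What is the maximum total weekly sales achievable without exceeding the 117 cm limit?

2102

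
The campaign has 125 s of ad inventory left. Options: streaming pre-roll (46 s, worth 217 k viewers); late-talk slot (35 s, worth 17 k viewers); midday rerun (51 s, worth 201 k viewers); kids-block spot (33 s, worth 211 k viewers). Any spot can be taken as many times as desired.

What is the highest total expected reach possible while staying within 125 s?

645

Ranking by ratio (expected reach/s): kids-block spot 6.39, streaming pre-roll 4.72, midday rerun 3.94.
Taking the top-ratio spots first gives 3×kids-block spot for 633 (99 s).
Replace 2×kids-block spot with 2×streaming pre-roll: the trade gains 12 net, giving 645 at 125 s.
No other feasible combination exceeds 645.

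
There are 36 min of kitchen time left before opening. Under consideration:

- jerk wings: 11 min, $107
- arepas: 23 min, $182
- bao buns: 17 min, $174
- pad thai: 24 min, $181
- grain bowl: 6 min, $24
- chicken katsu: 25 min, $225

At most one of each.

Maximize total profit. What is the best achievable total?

332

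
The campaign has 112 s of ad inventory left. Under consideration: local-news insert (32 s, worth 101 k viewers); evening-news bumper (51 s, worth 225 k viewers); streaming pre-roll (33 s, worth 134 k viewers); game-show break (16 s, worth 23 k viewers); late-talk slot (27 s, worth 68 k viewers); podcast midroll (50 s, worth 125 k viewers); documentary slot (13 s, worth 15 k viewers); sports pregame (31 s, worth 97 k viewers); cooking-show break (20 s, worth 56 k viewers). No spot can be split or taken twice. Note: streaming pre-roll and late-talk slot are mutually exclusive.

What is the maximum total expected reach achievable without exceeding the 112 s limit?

415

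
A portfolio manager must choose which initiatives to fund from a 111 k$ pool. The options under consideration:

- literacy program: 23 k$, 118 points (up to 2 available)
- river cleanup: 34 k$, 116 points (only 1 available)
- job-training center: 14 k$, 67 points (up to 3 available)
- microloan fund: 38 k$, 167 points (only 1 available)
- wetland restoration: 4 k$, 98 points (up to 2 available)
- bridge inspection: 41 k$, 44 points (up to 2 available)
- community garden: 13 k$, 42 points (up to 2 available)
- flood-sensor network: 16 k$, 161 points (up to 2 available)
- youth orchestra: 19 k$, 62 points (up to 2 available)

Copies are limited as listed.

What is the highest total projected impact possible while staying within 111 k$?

837

The ratio heuristic lands on 2×literacy program + job-training center + 2×wetland restoration + 2×flood-sensor network (821) but leaves 11 k$ idle.
Dropping literacy program frees 23 k$; slotting in 2×job-training center (28 k$) lifts the total to 837 at 105 k$.
Every other selection either busts 111 k$ or exceeds an availability limit or fails to beat 837.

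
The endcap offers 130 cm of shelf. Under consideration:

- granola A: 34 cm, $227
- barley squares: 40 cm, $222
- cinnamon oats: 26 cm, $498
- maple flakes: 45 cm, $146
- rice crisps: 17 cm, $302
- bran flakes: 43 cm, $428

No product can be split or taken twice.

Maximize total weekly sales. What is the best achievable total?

Ranking by ratio (weekly sales/cm): cinnamon oats 19.15, rice crisps 17.76, bran flakes 9.95.
Granola A + cinnamon oats + rice crisps + bran flakes uses 120 of the 130 cm and totals 1455.

1455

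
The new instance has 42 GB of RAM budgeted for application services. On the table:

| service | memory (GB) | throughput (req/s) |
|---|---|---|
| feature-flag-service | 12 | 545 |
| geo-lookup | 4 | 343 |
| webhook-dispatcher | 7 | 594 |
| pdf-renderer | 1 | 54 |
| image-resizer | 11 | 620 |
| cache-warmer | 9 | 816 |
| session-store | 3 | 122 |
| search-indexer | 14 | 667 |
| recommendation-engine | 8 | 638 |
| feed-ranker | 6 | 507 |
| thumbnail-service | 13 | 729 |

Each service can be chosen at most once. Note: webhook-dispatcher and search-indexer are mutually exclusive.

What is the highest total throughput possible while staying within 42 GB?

Taking the top-ratio services first gives geo-lookup + webhook-dispatcher + pdf-renderer + cache-warmer + session-store + recommendation-engine + feed-ranker for 3074 (38 GB).
Dropping geo-lookup and session-store frees 7 GB; slotting in image-resizer (11 GB) lifts the total to 3229 at 42 GB.
No other feasible combination exceeds 3229.

3229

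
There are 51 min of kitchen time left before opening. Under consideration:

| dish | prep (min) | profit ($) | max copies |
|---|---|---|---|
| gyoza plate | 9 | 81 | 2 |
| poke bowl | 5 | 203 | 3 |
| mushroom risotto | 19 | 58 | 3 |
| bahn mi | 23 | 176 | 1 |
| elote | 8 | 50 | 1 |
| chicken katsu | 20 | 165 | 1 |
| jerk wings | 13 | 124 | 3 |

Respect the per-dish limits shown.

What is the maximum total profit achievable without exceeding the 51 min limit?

The ratio ordering already packs tightly: gyoza plate + 3×poke bowl + 2×jerk wings, 50 min, 938.

938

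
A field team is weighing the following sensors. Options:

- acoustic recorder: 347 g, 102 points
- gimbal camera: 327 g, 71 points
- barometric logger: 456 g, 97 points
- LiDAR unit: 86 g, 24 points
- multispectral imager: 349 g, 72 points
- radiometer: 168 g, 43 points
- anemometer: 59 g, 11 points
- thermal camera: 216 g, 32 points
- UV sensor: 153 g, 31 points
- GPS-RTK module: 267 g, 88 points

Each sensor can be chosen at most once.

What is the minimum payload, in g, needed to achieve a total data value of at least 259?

927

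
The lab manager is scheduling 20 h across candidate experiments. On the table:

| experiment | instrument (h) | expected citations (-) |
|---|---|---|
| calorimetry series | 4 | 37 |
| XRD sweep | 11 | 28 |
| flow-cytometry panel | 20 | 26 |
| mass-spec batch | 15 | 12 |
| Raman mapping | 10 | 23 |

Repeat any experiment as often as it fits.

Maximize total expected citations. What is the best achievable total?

185

The ratio ordering already packs tightly: 5×calorimetry series, 20 h, 185.
Nothing else within 20 h beats 185.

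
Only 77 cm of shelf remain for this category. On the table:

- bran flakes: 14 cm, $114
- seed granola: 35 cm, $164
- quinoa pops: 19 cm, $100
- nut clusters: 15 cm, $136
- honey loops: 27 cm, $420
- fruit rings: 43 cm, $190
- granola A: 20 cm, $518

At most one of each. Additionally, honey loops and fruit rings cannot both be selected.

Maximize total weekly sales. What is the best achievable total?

1188

Taking bran flakes + nut clusters + honey loops + granola A: 76 cm used, 1188 in weekly sales.
The spare 1 cm is too small for any remaining product, and no feasible exchange beats 1188.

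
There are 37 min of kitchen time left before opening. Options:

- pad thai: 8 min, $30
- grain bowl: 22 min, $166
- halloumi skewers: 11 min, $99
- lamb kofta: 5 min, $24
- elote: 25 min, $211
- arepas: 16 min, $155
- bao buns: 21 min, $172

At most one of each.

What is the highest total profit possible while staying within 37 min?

By profit per min: arepas 9.69, halloumi skewers 9.00, elote 8.44 lead.
Filling by ratio: halloumi skewers + lamb kofta + arepas for 278, with 5 min left unused.
Replace halloumi skewers and lamb kofta with bao buns: the trade gains 49 net, giving 327 at 37 min.
Next best is halloumi skewers + elote at 310 (36 min) — short by 17.

327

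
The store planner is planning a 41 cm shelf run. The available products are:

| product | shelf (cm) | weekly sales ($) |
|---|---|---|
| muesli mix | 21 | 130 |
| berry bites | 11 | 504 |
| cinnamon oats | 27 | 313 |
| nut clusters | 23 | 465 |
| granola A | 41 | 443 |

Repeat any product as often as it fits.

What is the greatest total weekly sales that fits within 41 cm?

1512

Taking 3×berry bites: 33 cm used, 1512 in weekly sales.
Every other selection either busts 41 cm or fails to beat 1512.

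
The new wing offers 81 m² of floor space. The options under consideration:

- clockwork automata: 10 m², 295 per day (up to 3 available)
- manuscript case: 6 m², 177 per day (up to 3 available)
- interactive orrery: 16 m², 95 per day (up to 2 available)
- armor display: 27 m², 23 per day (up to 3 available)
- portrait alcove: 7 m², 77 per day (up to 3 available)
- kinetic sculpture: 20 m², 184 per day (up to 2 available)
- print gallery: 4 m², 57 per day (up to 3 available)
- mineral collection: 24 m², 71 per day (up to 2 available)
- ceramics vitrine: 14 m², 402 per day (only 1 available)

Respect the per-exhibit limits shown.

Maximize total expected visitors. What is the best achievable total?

Taking 3×clockwork automata + 3×manuscript case + portrait alcove + 3×print gallery + ceramics vitrine: 81 m² used, 2066 in expected visitors.
That's the maximum — no swap from here does better than 2066.

2066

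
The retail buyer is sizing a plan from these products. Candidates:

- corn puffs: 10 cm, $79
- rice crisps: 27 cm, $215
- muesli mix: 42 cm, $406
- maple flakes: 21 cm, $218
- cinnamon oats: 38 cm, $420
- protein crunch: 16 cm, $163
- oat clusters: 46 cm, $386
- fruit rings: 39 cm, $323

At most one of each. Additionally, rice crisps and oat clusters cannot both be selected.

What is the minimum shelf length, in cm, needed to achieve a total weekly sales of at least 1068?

106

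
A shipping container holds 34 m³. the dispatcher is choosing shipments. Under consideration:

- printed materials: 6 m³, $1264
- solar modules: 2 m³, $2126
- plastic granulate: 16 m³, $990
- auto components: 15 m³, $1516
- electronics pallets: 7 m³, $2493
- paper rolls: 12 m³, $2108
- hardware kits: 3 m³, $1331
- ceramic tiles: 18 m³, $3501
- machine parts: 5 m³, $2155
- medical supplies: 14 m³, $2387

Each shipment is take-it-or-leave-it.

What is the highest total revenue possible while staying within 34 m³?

10492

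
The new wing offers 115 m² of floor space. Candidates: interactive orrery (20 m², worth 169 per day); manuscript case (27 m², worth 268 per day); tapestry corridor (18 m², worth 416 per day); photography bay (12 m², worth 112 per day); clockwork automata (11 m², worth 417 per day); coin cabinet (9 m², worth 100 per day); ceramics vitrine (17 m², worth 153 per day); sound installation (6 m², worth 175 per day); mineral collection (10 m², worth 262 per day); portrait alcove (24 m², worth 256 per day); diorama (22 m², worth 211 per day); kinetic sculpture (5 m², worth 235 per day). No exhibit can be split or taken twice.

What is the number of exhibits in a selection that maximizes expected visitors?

9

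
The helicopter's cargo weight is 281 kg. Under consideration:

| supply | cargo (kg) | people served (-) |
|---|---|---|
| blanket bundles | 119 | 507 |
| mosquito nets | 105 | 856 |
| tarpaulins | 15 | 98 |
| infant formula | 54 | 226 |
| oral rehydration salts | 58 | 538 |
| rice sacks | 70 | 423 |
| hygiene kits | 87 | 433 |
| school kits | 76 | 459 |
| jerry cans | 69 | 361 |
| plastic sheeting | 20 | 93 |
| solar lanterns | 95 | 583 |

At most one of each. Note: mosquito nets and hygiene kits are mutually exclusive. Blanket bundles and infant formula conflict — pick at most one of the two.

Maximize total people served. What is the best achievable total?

2075

Mosquito nets + tarpaulins + oral rehydration salts + solar lanterns uses 273 of the 281 kg and totals 2075.
The closest alternative, mosquito nets + oral rehydration salts + plastic sheeting + solar lanterns, reaches only 2070.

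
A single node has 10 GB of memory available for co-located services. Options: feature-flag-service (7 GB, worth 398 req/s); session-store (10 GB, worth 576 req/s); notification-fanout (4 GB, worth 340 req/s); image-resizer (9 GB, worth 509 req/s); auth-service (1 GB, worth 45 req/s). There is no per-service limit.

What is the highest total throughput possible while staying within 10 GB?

770

2×notification-fanout + 2×auth-service uses 10 of the 10 GB and totals 770.
Nothing else within 10 GB beats 770.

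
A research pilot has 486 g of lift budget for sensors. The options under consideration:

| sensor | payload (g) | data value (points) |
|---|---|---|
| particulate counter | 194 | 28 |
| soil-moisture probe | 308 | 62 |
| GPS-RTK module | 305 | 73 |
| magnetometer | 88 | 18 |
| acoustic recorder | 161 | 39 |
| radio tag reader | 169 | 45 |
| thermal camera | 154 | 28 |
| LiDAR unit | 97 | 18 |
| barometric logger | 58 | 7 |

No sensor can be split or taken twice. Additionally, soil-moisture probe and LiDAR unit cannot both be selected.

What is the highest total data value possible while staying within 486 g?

Ranking by ratio (data value/g): radio tag reader 0.27, acoustic recorder 0.24, GPS-RTK module 0.24.
Greedy by ratio would take magnetometer + acoustic recorder + radio tag reader + barometric logger: 476 g used, total 109.
Replace magnetometer and acoustic recorder and barometric logger with GPS-RTK module: the trade gains 9 net, giving 118 at 474 g.
Next best is GPS-RTK module + acoustic recorder at 112 (466 g) — short by 6.

118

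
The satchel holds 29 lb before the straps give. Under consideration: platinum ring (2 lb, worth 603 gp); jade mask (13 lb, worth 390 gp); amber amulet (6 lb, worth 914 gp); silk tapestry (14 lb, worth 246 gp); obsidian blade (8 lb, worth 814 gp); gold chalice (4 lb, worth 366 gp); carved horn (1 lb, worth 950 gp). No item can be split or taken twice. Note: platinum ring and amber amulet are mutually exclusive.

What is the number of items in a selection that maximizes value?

The maximum value within 29 lb is 3123.
One optimal bundle: platinum ring + jade mask + obsidian blade + gold chalice + carved horn (28 lb).
All optima have 5 items.

5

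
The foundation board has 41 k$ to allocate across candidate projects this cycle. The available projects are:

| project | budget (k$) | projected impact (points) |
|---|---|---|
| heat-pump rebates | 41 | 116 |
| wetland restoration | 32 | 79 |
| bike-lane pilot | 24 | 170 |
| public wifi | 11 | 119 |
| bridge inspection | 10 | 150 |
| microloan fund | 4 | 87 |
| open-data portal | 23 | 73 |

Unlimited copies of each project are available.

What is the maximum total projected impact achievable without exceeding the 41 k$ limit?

Ranking by ratio (projected impact/k$): microloan fund 21.75, bridge inspection 15.00, public wifi 10.82, bike-lane pilot 7.08.
The ratio ordering already packs tightly: 10×microloan fund, 40 k$, 870.
Nothing else within 41 k$ beats 870.

870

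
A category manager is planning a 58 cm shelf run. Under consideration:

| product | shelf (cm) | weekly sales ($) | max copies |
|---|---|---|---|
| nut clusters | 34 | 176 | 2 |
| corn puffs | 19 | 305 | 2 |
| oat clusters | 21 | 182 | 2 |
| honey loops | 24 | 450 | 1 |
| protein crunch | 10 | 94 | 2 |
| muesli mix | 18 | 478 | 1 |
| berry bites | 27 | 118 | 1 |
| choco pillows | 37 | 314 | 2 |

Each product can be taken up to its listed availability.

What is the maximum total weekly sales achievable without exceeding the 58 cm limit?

1088

Filling by ratio: honey loops + protein crunch + muesli mix for 1022, with 6 cm left unused.
Dropping honey loops and protein crunch frees 34 cm; slotting in 2×corn puffs (38 cm) lifts the total to 1088 at 56 cm.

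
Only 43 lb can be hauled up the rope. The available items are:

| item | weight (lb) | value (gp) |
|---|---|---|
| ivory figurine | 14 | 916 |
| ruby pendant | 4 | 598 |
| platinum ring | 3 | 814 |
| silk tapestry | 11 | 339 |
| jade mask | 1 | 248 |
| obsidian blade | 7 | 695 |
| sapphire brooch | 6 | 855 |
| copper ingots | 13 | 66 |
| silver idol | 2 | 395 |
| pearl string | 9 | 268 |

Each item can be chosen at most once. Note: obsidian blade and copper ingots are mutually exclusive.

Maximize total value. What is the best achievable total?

4521

By value per lb: platinum ring 271.33, jade mask 248.00, silver idol 197.50 lead.
Best packing: ivory figurine + ruby pendant + platinum ring + jade mask + obsidian blade + sapphire brooch + silver idol — 37 lb, 4521 total.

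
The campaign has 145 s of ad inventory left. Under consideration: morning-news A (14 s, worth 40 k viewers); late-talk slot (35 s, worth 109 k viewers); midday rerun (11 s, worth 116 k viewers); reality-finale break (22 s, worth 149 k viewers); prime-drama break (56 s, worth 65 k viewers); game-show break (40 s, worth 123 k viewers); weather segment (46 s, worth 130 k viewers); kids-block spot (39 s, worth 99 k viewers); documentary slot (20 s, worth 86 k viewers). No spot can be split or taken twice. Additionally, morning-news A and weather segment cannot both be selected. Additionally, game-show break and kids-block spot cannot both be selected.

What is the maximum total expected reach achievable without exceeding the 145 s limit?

The ratio ordering already packs tightly: morning-news A + late-talk slot + midday rerun + reality-finale break + game-show break + documentary slot, 142 s, 623.
Runner-up midday rerun + reality-finale break + game-show break + weather segment + documentary slot tops out at 604.

623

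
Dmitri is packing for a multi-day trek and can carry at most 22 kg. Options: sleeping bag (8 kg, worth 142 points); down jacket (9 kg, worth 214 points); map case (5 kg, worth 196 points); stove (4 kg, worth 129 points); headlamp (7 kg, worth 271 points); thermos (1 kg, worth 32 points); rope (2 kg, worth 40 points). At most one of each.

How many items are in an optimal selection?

The maximum utility within 22 kg is 713.
One optimal bundle: down jacket + map case + headlamp + thermos (22 kg).
Every optimal selection uses 4 items.

4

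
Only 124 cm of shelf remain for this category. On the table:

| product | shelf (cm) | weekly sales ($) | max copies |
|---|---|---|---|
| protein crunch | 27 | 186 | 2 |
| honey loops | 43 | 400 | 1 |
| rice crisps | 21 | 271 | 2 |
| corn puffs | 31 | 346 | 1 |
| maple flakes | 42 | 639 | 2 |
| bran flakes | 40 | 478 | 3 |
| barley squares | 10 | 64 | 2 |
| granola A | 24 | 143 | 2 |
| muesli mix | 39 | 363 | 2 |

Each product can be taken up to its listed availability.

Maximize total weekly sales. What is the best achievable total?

1756

Taking the top-ratio products first gives rice crisps + 2×maple flakes + barley squares for 1613 (115 cm).
The 31 cm tied up in rice crisps and barley squares is better spent on bran flakes — total rises to 1756 (124 cm).
No other feasible combination exceeds 1756.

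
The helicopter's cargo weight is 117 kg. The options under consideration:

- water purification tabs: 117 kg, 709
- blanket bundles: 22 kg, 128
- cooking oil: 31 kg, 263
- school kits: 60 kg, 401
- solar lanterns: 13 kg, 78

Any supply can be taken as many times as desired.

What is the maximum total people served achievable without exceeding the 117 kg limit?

Taking the top-ratio supplies first gives 3×cooking oil + solar lanterns for 867 (106 kg).
The 13 kg tied up in solar lanterns is better spent on blanket bundles — total rises to 917 (115 kg).
Every other selection either busts 117 kg or fails to beat 917.

917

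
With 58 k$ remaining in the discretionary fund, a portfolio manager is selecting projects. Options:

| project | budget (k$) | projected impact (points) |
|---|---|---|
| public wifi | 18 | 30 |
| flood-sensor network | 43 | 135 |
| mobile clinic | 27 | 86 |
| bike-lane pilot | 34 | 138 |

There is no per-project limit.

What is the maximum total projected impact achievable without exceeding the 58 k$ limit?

A density-first pass picks public wifi + bike-lane pilot — 168 at 52 k$.
The 52 k$ tied up in public wifi and bike-lane pilot is better spent on 2×mobile clinic — total rises to 172 (54 k$).
No other feasible combination exceeds 172.

172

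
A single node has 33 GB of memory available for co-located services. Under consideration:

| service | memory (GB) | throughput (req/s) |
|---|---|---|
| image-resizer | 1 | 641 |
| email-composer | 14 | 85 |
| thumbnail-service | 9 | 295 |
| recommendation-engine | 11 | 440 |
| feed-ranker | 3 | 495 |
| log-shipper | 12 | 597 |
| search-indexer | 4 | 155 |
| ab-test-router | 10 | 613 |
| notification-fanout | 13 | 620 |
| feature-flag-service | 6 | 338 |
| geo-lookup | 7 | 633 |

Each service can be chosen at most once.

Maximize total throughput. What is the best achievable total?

By throughput per GB: image-resizer 641.00, feed-ranker 165.00, geo-lookup 90.43 lead.
Taking the top-ratio services first gives image-resizer + feed-ranker + search-indexer + ab-test-router + feature-flag-service + geo-lookup for 2875 (31 GB).
Dropping search-indexer and feature-flag-service frees 10 GB; slotting in log-shipper (12 GB) lifts the total to 2979 at 33 GB.
The closest alternative, image-resizer + feed-ranker + search-indexer + ab-test-router + feature-flag-service + geo-lookup, reaches only 2875.

2979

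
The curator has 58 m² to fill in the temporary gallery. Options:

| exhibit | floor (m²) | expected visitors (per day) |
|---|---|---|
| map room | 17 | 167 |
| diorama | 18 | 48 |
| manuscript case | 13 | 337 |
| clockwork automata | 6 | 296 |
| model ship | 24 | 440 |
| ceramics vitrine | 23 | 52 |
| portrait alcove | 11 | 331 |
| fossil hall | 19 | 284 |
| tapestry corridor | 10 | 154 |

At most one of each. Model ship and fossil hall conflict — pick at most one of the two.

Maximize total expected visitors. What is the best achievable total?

1404

Best packing: manuscript case + clockwork automata + model ship + portrait alcove — 54 m², 1404 total.
Every other selection either busts 58 m² or breaks a pairing rule or fails to beat 1404.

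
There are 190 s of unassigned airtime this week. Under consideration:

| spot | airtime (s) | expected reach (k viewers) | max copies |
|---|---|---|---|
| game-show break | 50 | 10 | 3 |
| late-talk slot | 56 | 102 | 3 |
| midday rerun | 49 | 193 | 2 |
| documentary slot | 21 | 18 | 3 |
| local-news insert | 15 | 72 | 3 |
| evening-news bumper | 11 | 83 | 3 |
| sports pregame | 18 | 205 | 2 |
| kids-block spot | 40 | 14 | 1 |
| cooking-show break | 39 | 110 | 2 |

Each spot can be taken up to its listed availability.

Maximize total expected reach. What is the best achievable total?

1117

Ranking by ratio (expected reach/s): sports pregame 11.39, evening-news bumper 7.55, local-news insert 4.80.
Taking the top-ratio spots first gives midday rerun + documentary slot + 3×local-news insert + 3×evening-news bumper + 2×sports pregame for 1086 (184 s).
Dropping documentary slot and 2×local-news insert frees 51 s; slotting in midday rerun (49 s) lifts the total to 1117 at 182 s.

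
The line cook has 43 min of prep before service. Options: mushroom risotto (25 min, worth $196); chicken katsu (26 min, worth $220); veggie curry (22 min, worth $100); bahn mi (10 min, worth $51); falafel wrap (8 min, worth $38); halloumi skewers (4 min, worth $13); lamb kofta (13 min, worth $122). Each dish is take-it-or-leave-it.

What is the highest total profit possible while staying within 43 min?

355

Best packing: chicken katsu + halloumi skewers + lamb kofta — 43 min, 355 total.
Next best is chicken katsu + lamb kofta at 342 (39 min) — short by 13.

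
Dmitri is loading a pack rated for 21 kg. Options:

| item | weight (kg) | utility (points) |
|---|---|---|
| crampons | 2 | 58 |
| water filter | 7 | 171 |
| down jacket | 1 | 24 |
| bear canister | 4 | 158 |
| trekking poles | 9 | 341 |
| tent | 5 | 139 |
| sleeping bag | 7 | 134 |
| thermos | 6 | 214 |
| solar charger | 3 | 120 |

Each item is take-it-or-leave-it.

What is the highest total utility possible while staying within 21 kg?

771

Ranking by ratio (utility/kg): solar charger 40.00, bear canister 39.50, trekking poles 37.89.
Greedy by ratio would take crampons + down jacket + bear canister + trekking poles + solar charger: 19 kg used, total 701.
Dropping down jacket and solar charger frees 4 kg; slotting in thermos (6 kg) lifts the total to 771 at 21 kg.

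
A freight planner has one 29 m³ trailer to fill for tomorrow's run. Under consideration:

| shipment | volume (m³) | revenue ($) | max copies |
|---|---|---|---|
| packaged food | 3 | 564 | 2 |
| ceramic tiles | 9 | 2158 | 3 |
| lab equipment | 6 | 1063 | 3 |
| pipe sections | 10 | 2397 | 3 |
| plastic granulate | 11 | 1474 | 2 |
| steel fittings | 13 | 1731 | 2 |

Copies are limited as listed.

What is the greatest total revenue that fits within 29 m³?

6952

Filling by ratio: 3×ceramic tiles for 6474, with 2 m³ left unused.
The 18 m³ tied up in 2×ceramic tiles is better spent on 2×pipe sections — total rises to 6952 (29 m³).
No other feasible combination exceeds 6952.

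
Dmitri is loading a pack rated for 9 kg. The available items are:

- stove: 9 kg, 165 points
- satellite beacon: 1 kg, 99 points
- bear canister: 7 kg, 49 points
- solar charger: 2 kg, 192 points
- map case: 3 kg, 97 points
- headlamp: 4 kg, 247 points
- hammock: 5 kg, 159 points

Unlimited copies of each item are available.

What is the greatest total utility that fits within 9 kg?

Ranking by ratio (utility/kg): satellite beacon 99.00, solar charger 96.00, headlamp 61.75, map case 32.33.
The ratio ordering already packs tightly: 9×satellite beacon, 9 kg, 891.
No other feasible combination exceeds 891.

891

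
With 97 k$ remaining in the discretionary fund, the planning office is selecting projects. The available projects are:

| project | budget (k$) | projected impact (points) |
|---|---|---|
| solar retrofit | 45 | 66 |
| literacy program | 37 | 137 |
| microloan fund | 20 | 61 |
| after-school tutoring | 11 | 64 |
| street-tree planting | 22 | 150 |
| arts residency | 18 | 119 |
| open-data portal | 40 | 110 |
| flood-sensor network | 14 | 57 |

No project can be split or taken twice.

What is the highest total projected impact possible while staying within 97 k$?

470

Density check — street-tree planting 6.82, arts residency 6.61, after-school tutoring 5.82 are the best per k$.
A density-first pass picks microloan fund + after-school tutoring + street-tree planting + arts residency + flood-sensor network — 451 at 85 k$.
Dropping microloan fund and flood-sensor network frees 34 k$; slotting in literacy program (37 k$) lifts the total to 470 at 88 k$.
No other feasible combination exceeds 470.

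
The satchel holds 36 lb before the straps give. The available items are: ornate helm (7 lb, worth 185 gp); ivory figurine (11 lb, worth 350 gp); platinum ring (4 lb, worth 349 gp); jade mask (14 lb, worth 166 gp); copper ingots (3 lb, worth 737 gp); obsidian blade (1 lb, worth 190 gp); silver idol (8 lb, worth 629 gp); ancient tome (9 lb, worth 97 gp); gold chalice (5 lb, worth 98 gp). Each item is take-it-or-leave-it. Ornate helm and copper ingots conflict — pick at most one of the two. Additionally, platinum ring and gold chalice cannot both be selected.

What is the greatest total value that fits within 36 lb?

Ranking by ratio (value/lb): copper ingots 245.67, obsidian blade 190.00, platinum ring 87.25.
Ivory figurine + platinum ring + copper ingots + obsidian blade + silver idol + ancient tome uses 36 of the 36 lb and totals 2352.
Runner-up ivory figurine + platinum ring + copper ingots + obsidian blade + silver idol tops out at 2255.

2352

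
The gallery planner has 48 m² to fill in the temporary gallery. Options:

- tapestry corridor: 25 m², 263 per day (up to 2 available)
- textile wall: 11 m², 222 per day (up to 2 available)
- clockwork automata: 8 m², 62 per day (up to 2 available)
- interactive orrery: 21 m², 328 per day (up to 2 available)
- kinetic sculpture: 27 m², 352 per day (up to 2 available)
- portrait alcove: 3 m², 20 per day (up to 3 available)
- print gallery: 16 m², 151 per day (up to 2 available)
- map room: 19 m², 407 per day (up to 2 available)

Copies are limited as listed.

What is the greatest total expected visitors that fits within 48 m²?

891

The ratio heuristic lands on clockwork automata + 2×map room (876) but leaves 2 m² idle.
The 27 m² tied up in clockwork automata and map room is better spent on 2×textile wall + 2×portrait alcove — total rises to 891 (47 m²).
Every other selection either busts 48 m² or exceeds an availability limit or fails to beat 891.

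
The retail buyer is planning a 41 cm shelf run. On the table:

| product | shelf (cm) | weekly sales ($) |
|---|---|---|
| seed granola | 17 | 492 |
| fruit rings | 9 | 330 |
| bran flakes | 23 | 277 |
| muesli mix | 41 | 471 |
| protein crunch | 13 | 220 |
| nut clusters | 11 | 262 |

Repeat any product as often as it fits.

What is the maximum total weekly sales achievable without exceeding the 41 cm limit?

1320

4×fruit rings uses 36 of the 41 cm and totals 1320.
Every other selection either busts 41 cm or fails to beat 1320.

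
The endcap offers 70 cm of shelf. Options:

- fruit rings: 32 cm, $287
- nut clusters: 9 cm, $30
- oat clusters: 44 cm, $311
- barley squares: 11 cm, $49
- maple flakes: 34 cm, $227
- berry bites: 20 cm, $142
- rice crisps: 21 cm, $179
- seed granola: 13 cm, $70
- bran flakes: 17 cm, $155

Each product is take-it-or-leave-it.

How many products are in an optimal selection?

Optimal total is 621.
For example fruit rings + rice crisps + bran flakes achieves it, using 70 cm.
Any selection reaching 621 contains exactly 3 products.

3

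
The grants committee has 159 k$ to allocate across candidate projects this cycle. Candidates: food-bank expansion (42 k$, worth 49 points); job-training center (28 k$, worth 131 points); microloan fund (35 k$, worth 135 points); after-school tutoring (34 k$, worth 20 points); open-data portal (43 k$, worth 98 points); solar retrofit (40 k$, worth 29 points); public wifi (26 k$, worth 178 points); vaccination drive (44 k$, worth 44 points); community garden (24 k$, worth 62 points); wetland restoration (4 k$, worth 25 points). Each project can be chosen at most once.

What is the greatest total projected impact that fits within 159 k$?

604

By projected impact per k$: public wifi 6.85, wetland restoration 6.25, job-training center 4.68, microloan fund 3.86 lead.
A density-first pass picks food-bank expansion + job-training center + microloan fund + public wifi + community garden + wetland restoration — 580 at 159 k$.
Dropping food-bank expansion and wetland restoration frees 46 k$; slotting in open-data portal (43 k$) lifts the total to 604 at 156 k$.
Nothing else within 159 k$ beats 604.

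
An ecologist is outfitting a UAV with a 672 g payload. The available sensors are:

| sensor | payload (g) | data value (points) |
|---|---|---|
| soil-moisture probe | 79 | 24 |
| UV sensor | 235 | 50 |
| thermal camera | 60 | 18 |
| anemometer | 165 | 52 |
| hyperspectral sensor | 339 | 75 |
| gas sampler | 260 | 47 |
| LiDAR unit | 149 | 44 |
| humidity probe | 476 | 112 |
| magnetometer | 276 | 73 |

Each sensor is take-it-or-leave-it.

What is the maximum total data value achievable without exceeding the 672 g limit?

193

A density-first pass picks soil-moisture probe + thermal camera + anemometer + LiDAR unit — 138 at 453 g.
Dropping thermal camera frees 60 g; slotting in magnetometer (276 g) lifts the total to 193 at 669 g.
The spare 3 g is too small for any remaining sensor, and no exchange beats 193.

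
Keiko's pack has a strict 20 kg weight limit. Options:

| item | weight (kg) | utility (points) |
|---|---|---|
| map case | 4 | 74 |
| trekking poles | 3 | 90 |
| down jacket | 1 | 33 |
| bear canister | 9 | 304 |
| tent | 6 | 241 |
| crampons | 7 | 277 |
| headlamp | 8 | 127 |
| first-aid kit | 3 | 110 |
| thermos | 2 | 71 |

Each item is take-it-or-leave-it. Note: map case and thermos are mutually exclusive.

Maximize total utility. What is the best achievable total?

751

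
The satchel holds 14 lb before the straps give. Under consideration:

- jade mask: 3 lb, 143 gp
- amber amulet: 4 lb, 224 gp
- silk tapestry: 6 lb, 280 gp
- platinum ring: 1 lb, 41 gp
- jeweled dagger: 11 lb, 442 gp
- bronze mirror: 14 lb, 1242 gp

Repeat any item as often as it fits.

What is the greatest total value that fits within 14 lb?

Bronze mirror uses 14 of the 14 lb and totals 1242.
That's the maximum — no swap from here does better than 1242.

1242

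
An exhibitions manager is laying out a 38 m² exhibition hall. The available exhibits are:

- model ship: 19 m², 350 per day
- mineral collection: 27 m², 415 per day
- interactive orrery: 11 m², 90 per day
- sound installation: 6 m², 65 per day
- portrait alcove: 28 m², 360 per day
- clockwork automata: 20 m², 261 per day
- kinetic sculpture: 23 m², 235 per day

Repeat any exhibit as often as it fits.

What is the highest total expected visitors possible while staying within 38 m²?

700

The ratio ordering already packs tightly: 2×model ship, 38 m², 700.
Every other selection either busts 38 m² or fails to beat 700.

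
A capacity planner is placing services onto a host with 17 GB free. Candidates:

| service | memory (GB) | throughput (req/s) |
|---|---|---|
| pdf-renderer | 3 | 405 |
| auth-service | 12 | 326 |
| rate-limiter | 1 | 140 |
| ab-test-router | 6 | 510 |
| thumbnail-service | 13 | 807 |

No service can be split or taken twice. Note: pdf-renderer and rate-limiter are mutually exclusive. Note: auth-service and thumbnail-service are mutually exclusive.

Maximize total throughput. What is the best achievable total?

1212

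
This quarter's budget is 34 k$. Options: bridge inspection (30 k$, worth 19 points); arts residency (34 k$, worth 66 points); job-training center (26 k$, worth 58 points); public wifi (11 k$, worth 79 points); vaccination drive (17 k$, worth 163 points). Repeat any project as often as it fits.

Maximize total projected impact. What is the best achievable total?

Best packing: 2×vaccination drive — 34 k$, 326 total.
Every other selection either busts 34 k$ or fails to beat 326.

326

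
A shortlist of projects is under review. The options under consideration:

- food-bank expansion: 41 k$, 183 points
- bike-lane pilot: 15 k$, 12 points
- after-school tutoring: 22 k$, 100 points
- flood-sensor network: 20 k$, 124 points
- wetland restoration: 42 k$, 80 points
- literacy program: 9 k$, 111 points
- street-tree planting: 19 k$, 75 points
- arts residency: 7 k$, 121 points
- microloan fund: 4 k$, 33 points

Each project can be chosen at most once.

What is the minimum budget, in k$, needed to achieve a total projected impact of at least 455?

Need the lightest bundle worth ≥ 455.
after-school tutoring + flood-sensor network + literacy program + arts residency: 456 projected impact at 58 k$.
Any bundle with less than 58 k$ falls short of 455.

58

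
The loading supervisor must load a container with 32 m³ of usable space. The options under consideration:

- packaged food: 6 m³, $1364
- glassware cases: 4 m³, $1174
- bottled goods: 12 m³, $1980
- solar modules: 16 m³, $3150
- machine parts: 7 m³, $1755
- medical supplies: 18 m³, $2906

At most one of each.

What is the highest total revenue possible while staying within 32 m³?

A density-first pass picks packaged food + glassware cases + bottled goods + machine parts — 6273 at 29 m³.
The 13 m³ tied up in packaged food and machine parts is better spent on solar modules — total rises to 6304 (32 m³).
Every other selection either busts 32 m³ or fails to beat 6304.

6304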